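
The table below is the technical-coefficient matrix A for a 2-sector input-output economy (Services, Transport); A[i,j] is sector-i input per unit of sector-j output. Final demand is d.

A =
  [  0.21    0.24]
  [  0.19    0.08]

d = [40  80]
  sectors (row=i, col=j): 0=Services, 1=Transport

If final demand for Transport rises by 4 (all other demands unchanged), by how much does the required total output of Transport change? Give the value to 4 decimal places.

Form M = I − A:
  [  0.79   -0.24]
  [ -0.19    0.92]
Leontief inverse L = M⁻¹:
  [  1.3506    0.3523]
  [  0.2789    1.1597]
Total output x = L · d:
  x_0 = 1.3506·40 + 0.3523·80 = 82.2079
  x_1 = 0.2789·40 + 1.1597·80 = 103.9342
Δx_1 = L[1,1] · Δd_1 = 1.1597 · 4 = 4.6389

4.6389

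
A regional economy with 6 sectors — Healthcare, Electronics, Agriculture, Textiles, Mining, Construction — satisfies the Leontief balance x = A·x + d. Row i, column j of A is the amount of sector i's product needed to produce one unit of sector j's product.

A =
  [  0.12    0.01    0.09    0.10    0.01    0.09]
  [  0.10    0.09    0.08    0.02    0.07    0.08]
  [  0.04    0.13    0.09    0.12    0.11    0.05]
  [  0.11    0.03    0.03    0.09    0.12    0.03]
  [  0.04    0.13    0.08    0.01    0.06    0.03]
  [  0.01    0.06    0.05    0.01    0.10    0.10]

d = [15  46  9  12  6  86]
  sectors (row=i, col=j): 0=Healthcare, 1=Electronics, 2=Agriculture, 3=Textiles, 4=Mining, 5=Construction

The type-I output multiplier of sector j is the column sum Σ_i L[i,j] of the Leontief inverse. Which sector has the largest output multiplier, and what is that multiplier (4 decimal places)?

Form M = I − A:
  [  0.88   -0.01   -0.09   -0.10   -0.01   -0.09]
  [ -0.10    0.91   -0.08   -0.02   -0.07   -0.08]
  [ -0.04   -0.13    0.91   -0.12   -0.11   -0.05]
  [ -0.11   -0.03   -0.03    0.91   -0.12   -0.03]
  [ -0.04   -0.13   -0.08   -0.01    0.94   -0.03]
  [ -0.01   -0.06   -0.05   -0.01   -0.10    0.90]
Leontief inverse L = M⁻¹:
  [  1.1725    0.0563    0.1393    0.1507    0.0668    0.1373]
  [  0.1517    1.1486    0.1362    0.0627    0.1250    0.1311]
  [  0.1069    0.2052    1.1552    0.1718    0.1847    0.1050]
  [  0.1625    0.0792    0.0791    1.1316    0.1689    0.0710]
  [  0.0830    0.1831    0.1268    0.0428    1.1061    0.0699]
  [  0.0401    0.1098    0.0898    0.0327    0.1441    1.1358]
Total output x = L · d:
  x_0 = 1.1725·15 + 0.0563·46 + 0.1393·9 + 0.1507·12 + 0.0668·6 + 0.1373·86 = 35.4465
  x_1 = 0.1517·15 + 1.1486·46 + 0.1362·9 + 0.0627·12 + 0.1250·6 + 0.1311·86 = 69.1151
  x_2 = 0.1069·15 + 0.2052·46 + 1.1552·9 + 0.1718·12 + 0.1847·6 + 0.1050·86 = 33.6356
  x_3 = 0.1625·15 + 0.0792·46 + 0.0791·9 + 1.1316·12 + 0.1689·6 + 0.0710·86 = 27.4942
  x_4 = 0.0830·15 + 0.1831·46 + 0.1268·9 + 0.0428·12 + 1.1061·6 + 0.0699·86 = 23.9686
  x_5 = 0.0401·15 + 0.1098·46 + 0.0898·9 + 0.0327·12 + 0.1441·6 + 1.1358·86 = 105.3944
Output multipliers (column sums of L):
  Healthcare: 1.7168
  Electronics: 1.7822
  Agriculture: 1.7264
  Textiles: 1.5922
  Mining: 1.7956
  Construction: 1.6500

Mining (1.7956)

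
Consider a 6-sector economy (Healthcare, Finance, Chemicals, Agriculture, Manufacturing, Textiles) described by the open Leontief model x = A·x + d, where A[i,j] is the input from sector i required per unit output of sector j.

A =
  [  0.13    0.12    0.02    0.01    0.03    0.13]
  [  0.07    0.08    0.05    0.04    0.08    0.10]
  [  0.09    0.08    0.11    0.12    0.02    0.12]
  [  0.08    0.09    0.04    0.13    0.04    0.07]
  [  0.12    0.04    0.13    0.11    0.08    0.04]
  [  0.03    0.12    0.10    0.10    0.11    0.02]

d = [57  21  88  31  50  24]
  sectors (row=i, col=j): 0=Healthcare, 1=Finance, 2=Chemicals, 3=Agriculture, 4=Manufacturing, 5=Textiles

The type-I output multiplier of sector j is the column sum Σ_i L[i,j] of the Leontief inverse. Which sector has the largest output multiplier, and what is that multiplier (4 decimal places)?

Form M = I − A:
  [  0.87   -0.12   -0.02   -0.01   -0.03   -0.13]
  [ -0.07    0.92   -0.05   -0.04   -0.08   -0.10]
  [ -0.09   -0.08    0.89   -0.12   -0.02   -0.12]
  [ -0.08   -0.09   -0.04    0.87   -0.04   -0.07]
  [ -0.12   -0.04   -0.13   -0.11    0.92   -0.04]
  [ -0.03   -0.12   -0.10   -0.10   -0.11    0.98]
Leontief inverse L = M⁻¹:
  [  1.1978    0.1986    0.0755    0.0666    0.0844    0.1966]
  [  0.1373    1.1515    0.1098    0.1048    0.1309    0.1620]
  [  0.1733    0.1755    1.1812    0.2065    0.0799    0.2036]
  [  0.1508    0.1672    0.0954    1.1993    0.0902    0.1381]
  [  0.2095    0.1293    0.2003    0.1936    1.1328    0.1256]
  [  0.1101    0.1966    0.1685    0.1801    0.1631    1.0952]
Total output x = L · d:
  x_0 = 1.1978·57 + 0.1986·21 + 0.0755·88 + 0.0666·31 + 0.0844·50 + 0.1966·24 = 90.0854
  x_1 = 0.1373·57 + 1.1515·21 + 0.1098·88 + 0.1048·31 + 0.1309·50 + 0.1620·24 = 55.3542
  x_2 = 0.1733·57 + 0.1755·21 + 1.1812·88 + 0.2065·31 + 0.0799·50 + 0.2036·24 = 132.7923
  x_3 = 0.1508·57 + 0.1672·21 + 0.0954·88 + 1.1993·31 + 0.0902·50 + 0.1381·24 = 65.5007
  x_4 = 0.2095·57 + 0.1293·21 + 0.2003·88 + 0.1936·31 + 1.1328·50 + 0.1256·24 = 97.9376
  x_5 = 0.1101·57 + 0.1966·21 + 0.1685·88 + 0.1801·31 + 0.1631·50 + 1.0952·24 = 65.2526
Output multipliers (column sums of L):
  Healthcare: 1.9788
  Finance: 2.0188
  Chemicals: 1.8306
  Agriculture: 1.9509
  Manufacturing: 1.6813
  Textiles: 1.9210

Finance (2.0188)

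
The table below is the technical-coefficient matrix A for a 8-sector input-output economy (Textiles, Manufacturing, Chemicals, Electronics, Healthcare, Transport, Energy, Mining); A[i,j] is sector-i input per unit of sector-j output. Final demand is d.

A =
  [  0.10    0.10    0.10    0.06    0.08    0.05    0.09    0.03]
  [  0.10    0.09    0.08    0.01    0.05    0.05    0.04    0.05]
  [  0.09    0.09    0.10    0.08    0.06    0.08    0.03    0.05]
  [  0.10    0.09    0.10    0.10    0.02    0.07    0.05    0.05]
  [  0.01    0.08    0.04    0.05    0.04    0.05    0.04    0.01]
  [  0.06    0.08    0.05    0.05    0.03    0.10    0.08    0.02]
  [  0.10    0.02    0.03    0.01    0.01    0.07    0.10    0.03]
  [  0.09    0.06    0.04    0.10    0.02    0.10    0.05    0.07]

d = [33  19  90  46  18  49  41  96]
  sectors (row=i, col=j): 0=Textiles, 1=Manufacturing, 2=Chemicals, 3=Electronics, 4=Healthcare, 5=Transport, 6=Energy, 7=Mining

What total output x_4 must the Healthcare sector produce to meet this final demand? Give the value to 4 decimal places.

Form M = I − A:
  [  0.90   -0.10   -0.10   -0.06   -0.08   -0.05   -0.09   -0.03]
  [ -0.10    0.91   -0.08   -0.01   -0.05   -0.05   -0.04   -0.05]
  [ -0.09   -0.09    0.90   -0.08   -0.06   -0.08   -0.03   -0.05]
  [ -0.10   -0.09   -0.10    0.90   -0.02   -0.07   -0.05   -0.05]
  [ -0.01   -0.08   -0.04   -0.05    0.96   -0.05   -0.04   -0.01]
  [ -0.06   -0.08   -0.05   -0.05   -0.03    0.90   -0.08   -0.02]
  [ -0.10   -0.02   -0.03   -0.01   -0.01   -0.07    0.90   -0.03]
  [ -0.09   -0.06   -0.04   -0.10   -0.02   -0.10   -0.05    0.93]
Leontief inverse L = M⁻¹:
  [  1.2011    0.1944    0.1865    0.1237    0.1319    0.1322    0.1636    0.0754]
  [  0.1790    1.1652    0.1477    0.0602    0.0925    0.1147    0.0970    0.0862]
  [  0.1881    0.1850    1.1863    0.1469    0.1106    0.1621    0.0994    0.0956]
  [  0.2036    0.1854    0.1890    1.1682    0.0709    0.1535    0.1220    0.0975]
  [  0.0618    0.1289    0.0840    0.0820    1.0649    0.0933    0.0768    0.0338]
  [  0.1384    0.1512    0.1144    0.0972    0.0676    1.1656    0.1394    0.0543]
  [  0.1635    0.0737    0.0794    0.0468    0.0404    0.1220    1.1517    0.0562]
  [  0.1828    0.1449    0.1173    0.1625    0.0634    0.1776    0.1181    1.1123]
Total output x = L · d:
  x_0 = 1.2011·33 + 0.1944·19 + 0.1865·90 + 0.1237·46 + 0.1319·18 + 0.1322·49 + 0.1636·41 + 0.0754·96 = 88.6023
  x_1 = 0.1790·33 + 1.1652·19 + 0.1477·90 + 0.0602·46 + 0.0925·18 + 0.1147·49 + 0.0970·41 + 0.0862·96 = 63.6456
  x_2 = 0.1881·33 + 0.1850·19 + 1.1863·90 + 0.1469·46 + 0.1106·18 + 0.1621·49 + 0.0994·41 + 0.0956·96 = 146.4280
  x_3 = 0.2036·33 + 0.1854·19 + 0.1890·90 + 1.1682·46 + 0.0709·18 + 0.1535·49 + 0.1220·41 + 0.0975·96 = 104.1528
  x_4 = 0.0618·33 + 0.1289·19 + 0.0840·90 + 0.0820·46 + 1.0649·18 + 0.0933·49 + 0.0768·41 + 0.0338·96 = 45.9532
  x_5 = 0.1384·33 + 0.1512·19 + 0.1144·90 + 0.0972·46 + 0.0676·18 + 1.1656·49 + 0.1394·41 + 0.0543·96 = 91.4607
  x_6 = 0.1635·33 + 0.0737·19 + 0.0794·90 + 0.0468·46 + 0.0404·18 + 0.1220·49 + 1.1517·41 + 0.0562·96 = 75.4197
  x_7 = 0.1828·33 + 0.1449·19 + 0.1173·90 + 0.1625·46 + 0.0634·18 + 0.1776·49 + 0.1181·41 + 1.1123·96 = 148.2811

45.9532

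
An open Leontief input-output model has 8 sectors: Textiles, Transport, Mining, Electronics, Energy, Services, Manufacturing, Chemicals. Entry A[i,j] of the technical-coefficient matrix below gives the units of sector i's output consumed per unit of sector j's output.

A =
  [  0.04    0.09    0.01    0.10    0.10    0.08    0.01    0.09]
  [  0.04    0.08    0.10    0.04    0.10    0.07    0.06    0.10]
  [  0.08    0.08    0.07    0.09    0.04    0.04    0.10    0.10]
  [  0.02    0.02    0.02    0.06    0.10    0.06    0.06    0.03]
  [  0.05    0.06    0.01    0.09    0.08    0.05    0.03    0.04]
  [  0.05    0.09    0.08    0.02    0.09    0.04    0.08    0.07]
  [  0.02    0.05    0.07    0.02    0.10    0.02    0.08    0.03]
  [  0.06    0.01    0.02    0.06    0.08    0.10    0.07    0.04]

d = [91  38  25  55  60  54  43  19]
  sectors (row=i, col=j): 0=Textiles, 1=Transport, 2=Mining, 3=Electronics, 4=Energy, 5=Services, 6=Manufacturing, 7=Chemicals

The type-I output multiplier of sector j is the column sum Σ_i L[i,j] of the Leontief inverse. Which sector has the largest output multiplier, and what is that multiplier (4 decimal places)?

Form M = I − A:
  [  0.96   -0.09   -0.01   -0.10   -0.10   -0.08   -0.01   -0.09]
  [ -0.04    0.92   -0.10   -0.04   -0.10   -0.07   -0.06   -0.10]
  [ -0.08   -0.08    0.93   -0.09   -0.04   -0.04   -0.10   -0.10]
  [ -0.02   -0.02   -0.02    0.94   -0.10   -0.06   -0.06   -0.03]
  [ -0.05   -0.06   -0.01   -0.09    0.92   -0.05   -0.03   -0.04]
  [ -0.05   -0.09   -0.08   -0.02   -0.09    0.96   -0.08   -0.07]
  [ -0.02   -0.05   -0.07   -0.02   -0.10   -0.02    0.92   -0.03]
  [ -0.06   -0.01   -0.02   -0.06   -0.08   -0.10   -0.07    0.96]
Leontief inverse L = M⁻¹:
  [  1.0830    0.1450    0.0528    0.1581    0.1866    0.1393    0.0667    0.1471]
  [  0.0934    1.1468    0.1539    0.1087    0.1955    0.1352    0.1307    0.1697]
  [  0.1296    0.1442    1.1226    0.1573    0.1391    0.1062    0.1696    0.1679]
  [  0.0491    0.0591    0.0496    1.1001    0.1597    0.0966    0.1002    0.0671]
  [  0.0823    0.1038    0.0428    0.1362    1.1484    0.0948    0.0733    0.0843]
  [  0.0961    0.1502    0.1286    0.0805    0.1753    1.0969    0.1412    0.1323]
  [  0.0537    0.0942    0.1053    0.0653    0.1623    0.0594    1.1255    0.0741]
  [  0.0952    0.0589    0.0560    0.1075    0.1524    0.1449    0.1182    1.0865]
Total output x = L · d:
  x_0 = 1.0830·91 + 0.1450·38 + 0.0528·25 + 0.1581·55 + 0.1866·60 + 0.1393·54 + 0.0667·43 + 0.1471·19 = 138.4558
  x_1 = 0.0934·91 + 1.1468·38 + 0.1539·25 + 0.1087·55 + 0.1955·60 + 0.1352·54 + 0.1307·43 + 0.1697·19 = 89.7745
  x_2 = 0.1296·91 + 0.1442·38 + 1.1226·25 + 0.1573·55 + 0.1391·60 + 0.1062·54 + 0.1696·43 + 0.1679·19 = 78.5565
  x_3 = 0.0491·91 + 0.0591·38 + 0.0496·25 + 1.1001·55 + 0.1597·60 + 0.0966·54 + 0.1002·43 + 0.0671·19 = 88.8433
  x_4 = 0.0823·91 + 0.1038·38 + 0.0428·25 + 0.1362·55 + 1.1484·60 + 0.0948·54 + 0.0733·43 + 0.0843·19 = 98.7737
  x_5 = 0.0961·91 + 0.1502·38 + 0.1286·25 + 0.0805·55 + 0.1753·60 + 1.0969·54 + 0.1412·43 + 0.1323·19 = 100.4297
  x_6 = 0.0537·91 + 0.0942·38 + 0.1053·25 + 0.0653·55 + 0.1623·60 + 0.0594·54 + 1.1255·43 + 0.0741·19 = 77.4423
  x_7 = 0.0952·91 + 0.0589·38 + 0.0560·25 + 0.1075·55 + 0.1524·60 + 0.1449·54 + 0.1182·43 + 1.0865·19 = 60.9090
Output multipliers (column sums of L):
  Textiles: 1.6825
  Transport: 1.9021
  Mining: 1.7115
  Electronics: 1.9136
  Energy: 2.3193
  Services: 1.8733
  Manufacturing: 1.9254
  Chemicals: 1.9290

Energy (2.3193)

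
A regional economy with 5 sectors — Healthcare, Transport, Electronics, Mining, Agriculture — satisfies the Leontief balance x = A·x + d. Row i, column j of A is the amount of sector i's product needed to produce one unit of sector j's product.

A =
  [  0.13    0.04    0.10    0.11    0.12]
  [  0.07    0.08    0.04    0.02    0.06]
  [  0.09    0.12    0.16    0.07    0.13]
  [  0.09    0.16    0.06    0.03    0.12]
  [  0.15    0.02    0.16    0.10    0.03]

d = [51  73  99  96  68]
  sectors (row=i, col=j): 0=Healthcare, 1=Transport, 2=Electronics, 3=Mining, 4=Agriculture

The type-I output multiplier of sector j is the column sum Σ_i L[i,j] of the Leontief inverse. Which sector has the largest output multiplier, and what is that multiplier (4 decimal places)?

Healthcare (1.9826)

Form M = I − A:
  [  0.87   -0.04   -0.10   -0.11   -0.12]
  [ -0.07    0.92   -0.04   -0.02   -0.06]
  [ -0.09   -0.12    0.84   -0.07   -0.13]
  [ -0.09   -0.16   -0.06    0.97   -0.12]
  [ -0.15   -0.02   -0.16   -0.10    0.97]
Leontief inverse L = M⁻¹:
  [  1.2346    0.1161    0.2052    0.1788    0.2095]
  [  0.1226    1.1158    0.0912    0.0541    0.1031]
  [  0.2025    0.2052    1.2777    0.1428    0.2267]
  [  0.1776    0.2196    0.1452    1.0856    0.1893]
  [  0.2452    0.0974    0.2593    0.1642    1.1224]
Total output x = L · d:
  x_0 = 1.2346·51 + 0.1161·73 + 0.2052·99 + 0.1788·96 + 0.2095·68 = 123.1689
  x_1 = 0.1226·51 + 1.1158·73 + 0.0912·99 + 0.0541·96 + 0.1031·68 = 108.9486
  x_2 = 0.2025·51 + 0.2052·73 + 1.2777·99 + 0.1428·96 + 0.2267·68 = 180.9252
  x_3 = 0.1776·51 + 0.2196·73 + 0.1452·99 + 1.0856·96 + 0.1893·68 = 156.5546
  x_4 = 0.2452·51 + 0.0974·73 + 0.2593·99 + 0.1642·96 + 1.1224·68 = 137.3792
Output multipliers (column sums of L):
  Healthcare: 1.9826
  Transport: 1.7542
  Electronics: 1.9787
  Mining: 1.6255
  Agriculture: 1.8510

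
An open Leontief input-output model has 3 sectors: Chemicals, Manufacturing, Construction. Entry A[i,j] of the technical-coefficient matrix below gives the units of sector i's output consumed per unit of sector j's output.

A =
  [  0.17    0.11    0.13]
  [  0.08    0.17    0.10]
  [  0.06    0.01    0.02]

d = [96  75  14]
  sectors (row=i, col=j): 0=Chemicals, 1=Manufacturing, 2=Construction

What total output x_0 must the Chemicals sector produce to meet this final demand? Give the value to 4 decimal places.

133.4045

Form M = I − A:
  [  0.83   -0.11   -0.13]
  [ -0.08    0.83   -0.10]
  [ -0.06   -0.01    0.98]
Leontief inverse L = M⁻¹:
  [  1.2338    0.1657    0.1806]
  [  0.1282    1.2235    0.1419]
  [  0.0768    0.0226    1.0329]
Total output x = L · d:
  x_0 = 1.2338·96 + 0.1657·75 + 0.1806·14 = 133.4045
  x_1 = 0.1282·96 + 1.2235·75 + 0.1419·14 = 106.0553
  x_2 = 0.0768·96 + 0.0226·75 + 1.0329·14 = 23.5355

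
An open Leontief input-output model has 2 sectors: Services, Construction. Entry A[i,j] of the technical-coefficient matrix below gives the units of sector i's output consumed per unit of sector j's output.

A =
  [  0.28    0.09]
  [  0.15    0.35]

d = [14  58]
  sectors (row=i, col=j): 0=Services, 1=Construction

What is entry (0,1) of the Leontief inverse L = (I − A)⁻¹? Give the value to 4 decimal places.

Form M = I − A:
  [  0.72   -0.09]
  [ -0.15    0.65]
Leontief inverse L = M⁻¹:
  [  1.4301    0.1980]
  [  0.3300    1.5842]
Total output x = L · d:
  x_0 = 1.4301·14 + 0.1980·58 = 31.5072
  x_1 = 0.3300·14 + 1.5842·58 = 96.5017

L[0,1] = 0.1980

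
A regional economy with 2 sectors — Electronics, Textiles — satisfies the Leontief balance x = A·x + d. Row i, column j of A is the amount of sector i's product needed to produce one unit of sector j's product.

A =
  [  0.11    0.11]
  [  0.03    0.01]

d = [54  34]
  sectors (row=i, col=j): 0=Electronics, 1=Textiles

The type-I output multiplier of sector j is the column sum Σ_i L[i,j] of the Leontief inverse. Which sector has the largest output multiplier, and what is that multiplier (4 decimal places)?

Electronics (1.1620)

Form M = I − A:
  [  0.89   -0.11]
  [ -0.03    0.99]
Leontief inverse L = M⁻¹:
  [  1.1278    0.1253]
  [  0.0342    1.0139]
Total output x = L · d:
  x_0 = 1.1278·54 + 0.1253·34 = 65.1629
  x_1 = 0.0342·54 + 1.0139·34 = 36.3181
Output multipliers (column sums of L):
  Electronics: 1.1620
  Textiles: 1.1392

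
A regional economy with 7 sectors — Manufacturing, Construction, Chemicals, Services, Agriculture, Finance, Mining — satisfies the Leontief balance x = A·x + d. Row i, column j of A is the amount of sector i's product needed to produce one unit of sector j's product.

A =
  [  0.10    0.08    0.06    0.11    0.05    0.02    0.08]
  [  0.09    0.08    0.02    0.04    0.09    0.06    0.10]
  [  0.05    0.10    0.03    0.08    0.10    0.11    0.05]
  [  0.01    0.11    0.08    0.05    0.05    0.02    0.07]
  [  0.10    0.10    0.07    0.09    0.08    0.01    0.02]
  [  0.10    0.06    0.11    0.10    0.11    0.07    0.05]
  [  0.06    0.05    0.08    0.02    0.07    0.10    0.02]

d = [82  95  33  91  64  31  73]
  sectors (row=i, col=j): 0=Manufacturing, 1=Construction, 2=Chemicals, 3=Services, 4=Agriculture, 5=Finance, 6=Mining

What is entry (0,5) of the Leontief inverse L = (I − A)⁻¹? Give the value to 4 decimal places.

L[0,5] = 0.0688

Form M = I − A:
  [  0.90   -0.08   -0.06   -0.11   -0.05   -0.02   -0.08]
  [ -0.09    0.92   -0.02   -0.04   -0.09   -0.06   -0.10]
  [ -0.05   -0.10    0.97   -0.08   -0.10   -0.11   -0.05]
  [ -0.01   -0.11   -0.08    0.95   -0.05   -0.02   -0.07]
  [ -0.10   -0.10   -0.07   -0.09    0.92   -0.01   -0.02]
  [ -0.10   -0.06   -0.11   -0.10   -0.11    0.93   -0.05]
  [ -0.06   -0.05   -0.08   -0.02   -0.07   -0.10    0.98]
Leontief inverse L = M⁻¹:
  [  1.1655    0.1597    0.1173    0.1730    0.1197    0.0688    0.1357]
  [  0.1608    1.1545    0.0785    0.1035    0.1602    0.1074    0.1511]
  [  0.1259    0.1838    1.0950    0.1507    0.1794    0.1608    0.1075]
  [  0.0630    0.1721    0.1223    1.0969    0.1094    0.0638    0.1128]
  [  0.1645    0.1779    0.1214    0.1526    1.1468    0.0530    0.0748]
  [  0.1833    0.1592    0.1817    0.1834    0.1991    1.1295    0.1153]
  [  0.1216    0.1161    0.1303    0.0802    0.1346    0.1432    1.0646]
Total output x = L · d:
  x_0 = 1.1655·82 + 0.1597·95 + 0.1173·33 + 0.1730·91 + 0.1197·64 + 0.0688·31 + 0.1357·73 = 150.0533
  x_1 = 0.1608·82 + 1.1545·95 + 0.0785·33 + 0.1035·91 + 0.1602·64 + 0.1074·31 + 0.1511·73 = 159.4729
  x_2 = 0.1259·82 + 0.1838·95 + 1.0950·33 + 0.1507·91 + 0.1794·64 + 0.1608·31 + 0.1075·73 = 101.9531
  x_3 = 0.0630·82 + 0.1721·95 + 0.1223·33 + 1.0969·91 + 0.1094·64 + 0.0638·31 + 0.1128·73 = 142.5831
  x_4 = 0.1645·82 + 0.1779·95 + 0.1214·33 + 0.1526·91 + 1.1468·64 + 0.0530·31 + 0.0748·73 = 128.7818
  x_5 = 0.1833·82 + 0.1592·95 + 0.1817·33 + 0.1834·91 + 0.1991·64 + 1.1295·31 + 0.1153·73 = 109.0121
  x_6 = 0.1216·82 + 0.1161·95 + 0.1303·33 + 0.0802·91 + 0.1346·64 + 0.1432·31 + 1.0646·73 = 123.3680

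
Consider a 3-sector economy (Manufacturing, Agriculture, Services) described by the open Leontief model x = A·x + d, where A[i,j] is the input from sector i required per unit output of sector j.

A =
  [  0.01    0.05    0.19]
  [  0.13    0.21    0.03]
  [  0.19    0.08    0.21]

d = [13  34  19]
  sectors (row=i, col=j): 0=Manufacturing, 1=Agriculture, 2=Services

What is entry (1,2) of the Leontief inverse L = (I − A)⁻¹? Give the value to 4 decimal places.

Form M = I − A:
  [  0.99   -0.05   -0.19]
  [ -0.13    0.79   -0.03]
  [ -0.19   -0.08    0.79]
Leontief inverse L = M⁻¹:
  [  1.0727    0.0944    0.2616]
  [  0.1870    1.2872    0.0939]
  [  0.2769    0.1530    1.3382]
Total output x = L · d:
  x_0 = 1.0727·13 + 0.0944·34 + 0.2616·19 = 22.1239
  x_1 = 0.1870·13 + 1.2872·34 + 0.0939·19 = 47.9785
  x_2 = 0.2769·13 + 0.1530·34 + 1.3382·19 = 34.2302

L[1,2] = 0.0939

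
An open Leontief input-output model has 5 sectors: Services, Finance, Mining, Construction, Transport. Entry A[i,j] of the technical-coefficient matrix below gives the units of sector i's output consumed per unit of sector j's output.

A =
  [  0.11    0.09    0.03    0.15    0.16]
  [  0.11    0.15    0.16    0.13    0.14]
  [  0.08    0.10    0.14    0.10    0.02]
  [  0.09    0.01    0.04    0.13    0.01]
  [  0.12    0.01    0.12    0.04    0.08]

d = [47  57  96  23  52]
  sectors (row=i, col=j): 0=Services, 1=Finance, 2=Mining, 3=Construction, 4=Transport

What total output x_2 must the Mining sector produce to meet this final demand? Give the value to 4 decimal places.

142.6878

Form M = I − A:
  [  0.89   -0.09   -0.03   -0.15   -0.16]
  [ -0.11    0.85   -0.16   -0.13   -0.14]
  [ -0.08   -0.10    0.86   -0.10   -0.02]
  [ -0.09   -0.01   -0.04    0.87   -0.01]
  [ -0.12   -0.01   -0.12   -0.04    0.92]
Leontief inverse L = M⁻¹:
  [  1.2100    0.1474    0.1147    0.2548    0.2381]
  [  0.2387    1.2413    0.2853    0.2704    0.2396]
  [  0.1607    0.1637    1.2193    0.1961    0.0815]
  [  0.1375    0.0377    0.0733    1.1892    0.0442]
  [  0.1874    0.0557    0.1803    0.1135    1.1332]
Total output x = L · d:
  x_0 = 1.2100·47 + 0.1474·57 + 0.1147·96 + 0.2548·23 + 0.2381·52 = 94.5275
  x_1 = 0.2387·47 + 1.2413·57 + 0.2853·96 + 0.2704·23 + 0.2396·52 = 128.0368
  x_2 = 0.1607·47 + 0.1637·57 + 1.2193·96 + 0.1961·23 + 0.0815·52 = 142.6878
  x_3 = 0.1375·47 + 0.0377·57 + 0.0733·96 + 1.1892·23 + 0.0442·52 = 45.2915
  x_4 = 0.1874·47 + 0.0557·57 + 0.1803·96 + 0.1135·23 + 1.1332·52 = 90.8238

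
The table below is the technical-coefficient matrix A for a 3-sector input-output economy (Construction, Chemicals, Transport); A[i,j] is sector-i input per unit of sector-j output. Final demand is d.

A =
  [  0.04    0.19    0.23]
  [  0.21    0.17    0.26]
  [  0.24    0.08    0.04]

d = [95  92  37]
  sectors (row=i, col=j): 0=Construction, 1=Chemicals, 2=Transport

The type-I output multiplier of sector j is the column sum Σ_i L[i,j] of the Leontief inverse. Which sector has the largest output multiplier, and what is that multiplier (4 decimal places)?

Transport (2.0075)

Form M = I − A:
  [  0.96   -0.19   -0.23]
  [ -0.21    0.83   -0.26]
  [ -0.24   -0.08    0.96]
Leontief inverse L = M⁻¹:
  [  1.2029    0.3113    0.3725]
  [  0.4092    1.3430    0.4618]
  [  0.3348    0.1897    1.1733]
Total output x = L · d:
  x_0 = 1.2029·95 + 0.3113·92 + 0.3725·37 = 156.6913
  x_1 = 0.4092·95 + 1.3430·92 + 0.4618·37 = 179.5187
  x_2 = 0.3348·95 + 0.1897·92 + 1.1733·37 = 92.6744
Output multipliers (column sums of L):
  Construction: 1.9469
  Chemicals: 1.8440
  Transport: 2.0075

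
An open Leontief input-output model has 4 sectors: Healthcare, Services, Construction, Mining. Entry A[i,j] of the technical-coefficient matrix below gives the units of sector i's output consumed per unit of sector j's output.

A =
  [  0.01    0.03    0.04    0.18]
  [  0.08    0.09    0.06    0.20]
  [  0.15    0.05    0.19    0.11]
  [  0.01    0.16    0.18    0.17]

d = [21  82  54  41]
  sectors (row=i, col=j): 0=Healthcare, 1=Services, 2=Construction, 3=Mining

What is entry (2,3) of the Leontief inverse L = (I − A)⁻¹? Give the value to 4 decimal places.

L[2,3] = 0.2488

Form M = I − A:
  [  0.99   -0.03   -0.04   -0.18]
  [ -0.08    0.91   -0.06   -0.20]
  [ -0.15   -0.05    0.81   -0.11]
  [ -0.01   -0.16   -0.18    0.83]
Leontief inverse L = M⁻¹:
  [  1.0372    0.0865    0.1156    0.2611]
  [  0.1231    1.1702    0.1663    0.3307]
  [  0.2108    0.1226    1.3094    0.2488]
  [  0.0819    0.2532    0.3174    1.3257]
Total output x = L · d:
  x_0 = 1.0372·21 + 0.0865·82 + 0.1156·54 + 0.2611·41 = 45.8222
  x_1 = 0.1231·21 + 1.1702·82 + 0.1663·54 + 0.3307·41 = 121.0820
  x_2 = 0.2108·21 + 0.1226·82 + 1.3094·54 + 0.2488·41 = 95.3888
  x_3 = 0.0819·21 + 0.2532·82 + 0.3174·54 + 1.3257·41 = 93.9775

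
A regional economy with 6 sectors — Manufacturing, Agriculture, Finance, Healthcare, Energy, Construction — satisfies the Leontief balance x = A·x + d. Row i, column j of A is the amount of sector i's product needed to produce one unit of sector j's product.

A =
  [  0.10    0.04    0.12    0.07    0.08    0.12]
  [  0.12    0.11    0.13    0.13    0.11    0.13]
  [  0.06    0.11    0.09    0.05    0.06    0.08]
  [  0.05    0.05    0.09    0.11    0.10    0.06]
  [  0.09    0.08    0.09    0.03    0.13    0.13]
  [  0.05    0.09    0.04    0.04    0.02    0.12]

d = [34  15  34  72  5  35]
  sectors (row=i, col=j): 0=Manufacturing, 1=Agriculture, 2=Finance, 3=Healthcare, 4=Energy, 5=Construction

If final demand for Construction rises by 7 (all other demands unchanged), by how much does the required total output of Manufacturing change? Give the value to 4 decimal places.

Form M = I − A:
  [  0.90   -0.04   -0.12   -0.07   -0.08   -0.12]
  [ -0.12    0.89   -0.13   -0.13   -0.11   -0.13]
  [ -0.06   -0.11    0.91   -0.05   -0.06   -0.08]
  [ -0.05   -0.05   -0.09    0.89   -0.10   -0.06]
  [ -0.09   -0.08   -0.09   -0.03    0.87   -0.13]
  [ -0.05   -0.09   -0.04   -0.04   -0.02    0.88]
Leontief inverse L = M⁻¹:
  [  1.1786    0.1249    0.2130    0.1387    0.1601    0.2316]
  [  0.2334    1.2295    0.2647    0.2334    0.2286    0.2872]
  [  0.1335    0.1883    1.1762    0.1168    0.1348    0.1808]
  [  0.1199    0.1247    0.1742    1.1741    0.1774    0.1569]
  [  0.1772    0.1723    0.1897    0.1022    1.2182    0.2538]
  [  0.1064    0.1510    0.1049    0.0928    0.0744    1.2000]
Total output x = L · d:
  x_0 = 1.1786·34 + 0.1249·15 + 0.2130·34 + 0.1387·72 + 0.1601·5 + 0.2316·35 = 68.0815
  x_1 = 0.2334·34 + 1.2295·15 + 0.2647·34 + 0.2334·72 + 0.2286·5 + 0.2872·35 = 63.3810
  x_2 = 0.1335·34 + 0.1883·15 + 1.1762·34 + 0.1168·72 + 0.1348·5 + 0.1808·35 = 62.7684
  x_3 = 0.1199·34 + 0.1247·15 + 0.1742·34 + 1.1741·72 + 0.1774·5 + 0.1569·35 = 102.7773
  x_4 = 0.1772·34 + 0.1723·15 + 0.1897·34 + 0.1022·72 + 1.2182·5 + 0.2538·35 = 37.3966
  x_5 = 0.1064·34 + 0.1510·15 + 0.1049·34 + 0.0928·72 + 0.0744·5 + 1.2000·35 = 58.4979
Δx_0 = L[0,5] · Δd_5 = 0.2316 · 7 = 1.6215

1.6215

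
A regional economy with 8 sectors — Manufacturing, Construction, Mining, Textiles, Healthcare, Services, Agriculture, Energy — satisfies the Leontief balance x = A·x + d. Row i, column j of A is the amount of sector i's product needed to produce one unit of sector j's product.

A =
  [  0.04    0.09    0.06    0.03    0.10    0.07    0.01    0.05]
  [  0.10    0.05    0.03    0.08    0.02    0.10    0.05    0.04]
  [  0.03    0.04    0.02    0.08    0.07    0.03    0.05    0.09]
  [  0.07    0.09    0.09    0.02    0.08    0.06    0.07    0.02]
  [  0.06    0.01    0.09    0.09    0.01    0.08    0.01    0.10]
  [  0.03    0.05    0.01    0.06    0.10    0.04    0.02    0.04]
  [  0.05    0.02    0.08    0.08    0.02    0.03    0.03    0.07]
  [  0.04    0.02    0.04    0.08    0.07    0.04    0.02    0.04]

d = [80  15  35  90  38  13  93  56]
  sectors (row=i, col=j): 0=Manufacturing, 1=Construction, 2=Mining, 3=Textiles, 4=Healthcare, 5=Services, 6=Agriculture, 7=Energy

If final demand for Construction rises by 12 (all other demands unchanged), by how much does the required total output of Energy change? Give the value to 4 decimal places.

0.5960

Form M = I − A:
  [  0.96   -0.09   -0.06   -0.03   -0.10   -0.07   -0.01   -0.05]
  [ -0.10    0.95   -0.03   -0.08   -0.02   -0.10   -0.05   -0.04]
  [ -0.03   -0.04    0.98   -0.08   -0.07   -0.03   -0.05   -0.09]
  [ -0.07   -0.09   -0.09    0.98   -0.08   -0.06   -0.07   -0.02]
  [ -0.06   -0.01   -0.09   -0.09    0.99   -0.08   -0.01   -0.10]
  [ -0.03   -0.05   -0.01   -0.06   -0.10    0.96   -0.02   -0.04]
  [ -0.05   -0.02   -0.08   -0.08   -0.02   -0.03    0.97   -0.07]
  [ -0.04   -0.02   -0.04   -0.08   -0.07   -0.04   -0.02    0.96]
Leontief inverse L = M⁻¹:
  [  1.0822    0.1249    0.0988    0.0824    0.1448    0.1173    0.0345    0.0950]
  [  0.1420    1.0930    0.0718    0.1281    0.0740    0.1464    0.0762    0.0817]
  [  0.0681    0.0721    1.0605    0.1255    0.1111    0.0704    0.0734    0.1284]
  [  0.1158    0.1295    0.1339    1.0779    0.1291    0.1103    0.0976    0.0716]
  [  0.0970    0.0488    0.1276    0.1369    1.0638    0.1203    0.0363    0.1404]
  [  0.0640    0.0779    0.0450    0.0996    0.1342    1.0776    0.0393    0.0746]
  [  0.0831    0.0526    0.1145    0.1205    0.0626    0.0652    1.0533    0.1058]
  [  0.0720    0.0497    0.0745    0.1178    0.1074    0.0751    0.0404    1.0742]
Total output x = L · d:
  x_0 = 1.0822·80 + 0.1249·15 + 0.0988·35 + 0.0824·90 + 0.1448·38 + 0.1173·13 + 0.0345·93 + 0.0950·56 = 114.8903
  x_1 = 0.1420·80 + 1.0930·15 + 0.0718·35 + 0.1281·90 + 0.0740·38 + 0.1464·13 + 0.0762·93 + 0.0817·56 = 58.1722
  x_2 = 0.0681·80 + 0.0721·15 + 1.0605·35 + 0.1255·90 + 0.1111·38 + 0.0704·13 + 0.0734·93 + 0.1284·56 = 74.1028
  x_3 = 0.1158·80 + 0.1295·15 + 0.1339·35 + 1.0779·90 + 0.1291·38 + 0.1103·13 + 0.0976·93 + 0.0716·56 = 132.3320
  x_4 = 0.0970·80 + 0.0488·15 + 0.1276·35 + 0.1369·90 + 1.0638·38 + 0.1203·13 + 0.0363·93 + 0.1404·56 = 78.5043
  x_5 = 0.0640·80 + 0.0779·15 + 0.0450·35 + 0.0996·90 + 0.1342·38 + 1.0776·13 + 0.0393·93 + 0.0746·56 = 43.7732
  x_6 = 0.0831·80 + 0.0526·15 + 0.1145·35 + 0.1205·90 + 0.0626·38 + 0.0652·13 + 1.0533·93 + 0.1058·56 = 129.3963
  x_7 = 0.0720·80 + 0.0497·15 + 0.0745·35 + 0.1178·90 + 0.1074·38 + 0.0751·13 + 0.0404·93 + 1.0742·56 = 88.6915
Δx_7 = L[7,1] · Δd_1 = 0.0497 · 12 = 0.5960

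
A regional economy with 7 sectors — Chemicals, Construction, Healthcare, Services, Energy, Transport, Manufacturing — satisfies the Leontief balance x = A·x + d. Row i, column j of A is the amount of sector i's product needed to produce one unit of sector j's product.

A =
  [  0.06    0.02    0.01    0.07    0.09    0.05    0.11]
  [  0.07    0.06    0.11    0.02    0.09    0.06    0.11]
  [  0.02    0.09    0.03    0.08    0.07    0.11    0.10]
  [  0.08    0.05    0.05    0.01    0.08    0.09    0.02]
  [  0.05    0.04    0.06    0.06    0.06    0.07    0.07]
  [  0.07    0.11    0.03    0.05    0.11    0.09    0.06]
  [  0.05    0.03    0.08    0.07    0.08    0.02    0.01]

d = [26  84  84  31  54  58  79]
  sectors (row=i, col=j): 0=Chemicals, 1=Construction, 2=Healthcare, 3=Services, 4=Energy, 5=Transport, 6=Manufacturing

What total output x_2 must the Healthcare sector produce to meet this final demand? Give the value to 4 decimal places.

138.6793

Form M = I − A:
  [  0.94   -0.02   -0.01   -0.07   -0.09   -0.05   -0.11]
  [ -0.07    0.94   -0.11   -0.02   -0.09   -0.06   -0.11]
  [ -0.02   -0.09    0.97   -0.08   -0.07   -0.11   -0.10]
  [ -0.08   -0.05   -0.05    0.99   -0.08   -0.09   -0.02]
  [ -0.05   -0.04   -0.06   -0.06    0.94   -0.07   -0.07]
  [ -0.07   -0.11   -0.03   -0.05   -0.11    0.91   -0.06]
  [ -0.05   -0.03   -0.08   -0.07   -0.08   -0.02    0.99]
Leontief inverse L = M⁻¹:
  [  1.1012    0.0560    0.0478    0.1073    0.1476    0.0953    0.1518]
  [  0.1196    1.1124    0.1594    0.0723    0.1651    0.1229    0.1736]
  [  0.0730    0.1429    1.0814    0.1239    0.1451    0.1710    0.1563]
  [  0.1191    0.0906    0.0842    1.0475    0.1378    0.1385    0.0711]
  [  0.0914    0.0821    0.0981    0.0984    1.1203    0.1208    0.1177]
  [  0.1247    0.1626    0.0823    0.0972    0.1875    1.1532    0.1254]
  [  0.0835    0.0644    0.1102    0.1016    0.1282    0.0652    1.0527]
Total output x = L · d:
  x_0 = 1.1012·26 + 0.0560·84 + 0.0478·84 + 0.1073·31 + 0.1476·54 + 0.0953·58 + 0.1518·79 = 66.1637
  x_1 = 0.1196·26 + 1.1124·84 + 0.1594·84 + 0.0723·31 + 0.1651·54 + 0.1229·58 + 0.1736·79 = 141.9414
  x_2 = 0.0730·26 + 0.1429·84 + 1.0814·84 + 0.1239·31 + 0.1451·54 + 0.1710·58 + 0.1563·79 = 138.6793
  x_3 = 0.1191·26 + 0.0906·84 + 0.0842·84 + 1.0475·31 + 0.1378·54 + 0.1385·58 + 0.0711·79 = 71.3412
  x_4 = 0.0914·26 + 0.0821·84 + 0.0981·84 + 0.0984·31 + 1.1203·54 + 0.1208·58 + 0.1177·79 = 97.3613
  x_5 = 0.1247·26 + 0.1626·84 + 0.0823·84 + 0.0972·31 + 0.1875·54 + 1.1532·58 + 0.1254·79 = 113.7512
  x_6 = 0.0835·26 + 0.0644·84 + 0.1102·84 + 0.1016·31 + 0.1282·54 + 0.0652·58 + 1.0527·79 = 113.8572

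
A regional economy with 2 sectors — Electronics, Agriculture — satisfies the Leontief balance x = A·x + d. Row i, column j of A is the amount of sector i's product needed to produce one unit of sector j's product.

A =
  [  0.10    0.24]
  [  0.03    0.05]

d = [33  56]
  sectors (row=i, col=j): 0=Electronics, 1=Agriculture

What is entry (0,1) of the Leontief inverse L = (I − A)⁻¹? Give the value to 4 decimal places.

Form M = I − A:
  [  0.90   -0.24]
  [ -0.03    0.95]
Leontief inverse L = M⁻¹:
  [  1.1205    0.2831]
  [  0.0354    1.0616]
Total output x = L · d:
  x_0 = 1.1205·33 + 0.2831·56 = 52.8309
  x_1 = 0.0354·33 + 1.0616·56 = 60.6157

L[0,1] = 0.2831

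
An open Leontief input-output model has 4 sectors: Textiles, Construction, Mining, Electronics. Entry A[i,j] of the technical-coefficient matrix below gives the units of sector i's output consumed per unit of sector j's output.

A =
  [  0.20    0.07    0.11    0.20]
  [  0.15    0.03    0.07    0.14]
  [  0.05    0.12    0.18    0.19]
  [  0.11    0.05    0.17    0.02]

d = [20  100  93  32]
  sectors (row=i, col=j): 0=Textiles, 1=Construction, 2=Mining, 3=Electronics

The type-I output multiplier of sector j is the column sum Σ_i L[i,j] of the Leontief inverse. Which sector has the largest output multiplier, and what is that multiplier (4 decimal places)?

Form M = I − A:
  [  0.80   -0.07   -0.11   -0.20]
  [ -0.15    0.97   -0.07   -0.14]
  [ -0.05   -0.12    0.82   -0.19]
  [ -0.11   -0.05   -0.17    0.98]
Leontief inverse L = M⁻¹:
  [  1.3417    0.1474    0.2643    0.3461]
  [  0.2468    1.0827    0.1751    0.2390]
  [  0.1623    0.1918    1.3234    0.3171]
  [  0.1913    0.1050    0.2682    1.1265]
Total output x = L · d:
  x_0 = 1.3417·20 + 0.1474·100 + 0.2643·93 + 0.3461·32 = 77.2303
  x_1 = 0.2468·20 + 1.0827·100 + 0.1751·93 + 0.2390·32 = 137.1384
  x_2 = 0.1623·20 + 0.1918·100 + 1.3234·93 + 0.3171·32 = 155.6446
  x_3 = 0.1913·20 + 0.1050·100 + 0.2682·93 + 1.1265·32 = 75.3182
Output multipliers (column sums of L):
  Textiles: 1.9422
  Construction: 1.5269
  Mining: 2.0310
  Electronics: 2.0287

Mining (2.0310)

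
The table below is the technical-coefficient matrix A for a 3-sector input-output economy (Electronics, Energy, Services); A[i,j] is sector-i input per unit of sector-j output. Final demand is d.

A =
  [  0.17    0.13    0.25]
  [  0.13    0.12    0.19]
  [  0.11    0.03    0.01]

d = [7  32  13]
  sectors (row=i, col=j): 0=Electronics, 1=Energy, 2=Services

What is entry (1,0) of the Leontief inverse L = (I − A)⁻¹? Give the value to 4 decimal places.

Form M = I − A:
  [  0.83   -0.13   -0.25]
  [ -0.13    0.88   -0.19]
  [ -0.11   -0.03    0.99]
Leontief inverse L = M⁻¹:
  [  1.2846    0.2022    0.3632]
  [  0.2220    1.1788    0.2823]
  [  0.1495    0.0582    1.0590]
Total output x = L · d:
  x_0 = 1.2846·7 + 0.2022·32 + 0.3632·13 = 20.1828
  x_1 = 0.2220·7 + 1.1788·32 + 0.2823·13 = 42.9455
  x_2 = 0.1495·7 + 0.0582·32 + 1.0590·13 = 16.6752

L[1,0] = 0.2220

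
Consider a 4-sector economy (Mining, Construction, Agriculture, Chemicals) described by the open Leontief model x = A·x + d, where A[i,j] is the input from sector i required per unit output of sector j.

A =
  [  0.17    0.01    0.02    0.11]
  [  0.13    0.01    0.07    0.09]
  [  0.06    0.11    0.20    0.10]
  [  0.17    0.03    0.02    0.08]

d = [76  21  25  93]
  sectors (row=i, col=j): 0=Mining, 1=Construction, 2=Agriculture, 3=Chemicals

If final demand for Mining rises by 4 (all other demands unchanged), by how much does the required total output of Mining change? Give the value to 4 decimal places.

4.9700

Form M = I − A:
  [  0.83   -0.01   -0.02   -0.11]
  [ -0.13    0.99   -0.07   -0.09]
  [ -0.06   -0.11    0.80   -0.10]
  [ -0.17   -0.03   -0.02    0.92]
Leontief inverse L = M⁻¹:
  [  1.2425    0.0213    0.0368    0.1546]
  [  0.1955    1.0271    0.0981    0.1345]
  [  0.1500    0.1479    1.2710    0.1705]
  [  0.2392    0.0406    0.0376    1.1236]
Total output x = L · d:
  x_0 = 1.2425·76 + 0.0213·21 + 0.0368·25 + 0.1546·93 = 110.1791
  x_1 = 0.1955·76 + 1.0271·21 + 0.0981·25 + 0.1345·93 = 51.3894
  x_2 = 0.1500·76 + 0.1479·21 + 1.2710·25 + 0.1705·93 = 62.1386
  x_3 = 0.2392·76 + 0.0406·21 + 0.0376·25 + 1.1236·93 = 124.4727
Δx_0 = L[0,0] · Δd_0 = 1.2425 · 4 = 4.9700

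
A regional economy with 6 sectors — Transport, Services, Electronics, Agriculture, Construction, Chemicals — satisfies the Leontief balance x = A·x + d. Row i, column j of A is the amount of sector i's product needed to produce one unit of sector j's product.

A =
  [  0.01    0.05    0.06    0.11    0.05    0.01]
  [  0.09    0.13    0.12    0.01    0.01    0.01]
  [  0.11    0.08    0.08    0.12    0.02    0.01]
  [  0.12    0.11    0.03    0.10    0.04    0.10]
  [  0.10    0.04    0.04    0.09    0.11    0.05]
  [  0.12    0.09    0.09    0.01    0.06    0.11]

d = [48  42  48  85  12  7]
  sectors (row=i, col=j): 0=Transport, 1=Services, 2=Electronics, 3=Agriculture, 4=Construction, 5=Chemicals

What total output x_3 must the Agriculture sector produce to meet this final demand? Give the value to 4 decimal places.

121.6249

Form M = I − A:
  [  0.99   -0.05   -0.06   -0.11   -0.05   -0.01]
  [ -0.09    0.87   -0.12   -0.01   -0.01   -0.01]
  [ -0.11   -0.08    0.92   -0.12   -0.02   -0.01]
  [ -0.12   -0.11   -0.03    0.90   -0.04   -0.10]
  [ -0.10   -0.04   -0.04   -0.09    0.89   -0.05]
  [ -0.12   -0.09   -0.09   -0.01   -0.06    0.89]
Leontief inverse L = M⁻¹:
  [  1.0588    0.0953    0.0929    0.1504    0.0718    0.0349]
  [  0.1391    1.1839    0.1690    0.0559    0.0291    0.0247]
  [  0.1693    0.1421    1.1282    0.1778    0.0471    0.0388]
  [  0.1918    0.1838    0.0912    1.1579    0.0763    0.1396]
  [  0.1627    0.0976    0.0864    0.1483    1.1482    0.0851]
  [  0.1871    0.1556    0.1506    0.0669    0.0956    1.1420]
Total output x = L · d:
  x_0 = 1.0588·48 + 0.0953·42 + 0.0929·48 + 0.1504·85 + 0.0718·12 + 0.0349·7 = 73.1793
  x_1 = 0.1391·48 + 1.1839·42 + 0.1690·48 + 0.0559·85 + 0.0291·12 + 0.0247·7 = 69.7844
  x_2 = 0.1693·48 + 0.1421·42 + 1.1282·48 + 0.1778·85 + 0.0471·12 + 0.0388·7 = 84.1999
  x_3 = 0.1918·48 + 0.1838·42 + 0.0912·48 + 1.1579·85 + 0.0763·12 + 0.1396·7 = 121.6249
  x_4 = 0.1627·48 + 0.0976·42 + 0.0864·48 + 0.1483·85 + 1.1482·12 + 0.0851·7 = 43.0361
  x_5 = 0.1871·48 + 0.1556·42 + 0.1506·48 + 0.0669·85 + 0.0956·12 + 1.1420·7 = 37.5714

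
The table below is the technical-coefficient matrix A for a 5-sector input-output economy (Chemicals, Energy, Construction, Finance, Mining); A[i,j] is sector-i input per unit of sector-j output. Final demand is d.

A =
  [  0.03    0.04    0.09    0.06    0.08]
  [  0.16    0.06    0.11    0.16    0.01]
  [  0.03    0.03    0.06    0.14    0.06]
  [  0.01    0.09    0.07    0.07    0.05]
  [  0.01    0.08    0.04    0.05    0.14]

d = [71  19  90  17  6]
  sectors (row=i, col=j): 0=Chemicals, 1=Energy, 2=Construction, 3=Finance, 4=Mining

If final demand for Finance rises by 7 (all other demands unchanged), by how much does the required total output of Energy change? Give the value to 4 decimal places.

Form M = I − A:
  [  0.97   -0.04   -0.09   -0.06   -0.08]
  [ -0.16    0.94   -0.11   -0.16   -0.01]
  [ -0.03   -0.03    0.94   -0.14   -0.06]
  [ -0.01   -0.09   -0.07    0.93   -0.05]
  [ -0.01   -0.08   -0.04   -0.05    0.86]
Leontief inverse L = M⁻¹:
  [  1.0481    0.0680    0.1208    0.1036    0.1127]
  [  0.1902    1.1040    0.1669    0.2303    0.0556]
  [  0.0469    0.0623    1.0932    0.1832    0.0920]
  [  0.0350    0.1183    0.1037    1.1176    0.0768]
  [  0.0341    0.1133    0.0738    0.0961    1.1780]
Total output x = L · d:
  x_0 = 1.0481·71 + 0.0680·19 + 0.1208·90 + 0.1036·17 + 0.1127·6 = 89.0170
  x_1 = 0.1902·71 + 1.1040·19 + 0.1669·90 + 0.2303·17 + 0.0556·6 = 53.7544
  x_2 = 0.0469·71 + 0.0623·19 + 1.0932·90 + 0.1832·17 + 0.0920·6 = 106.5665
  x_3 = 0.0350·71 + 0.1183·19 + 0.1037·90 + 1.1176·17 + 0.0768·6 = 33.5308
  x_4 = 0.0341·71 + 0.1133·19 + 0.0738·90 + 0.0961·17 + 1.1780·6 = 19.9183
Δx_1 = L[1,3] · Δd_3 = 0.2303 · 7 = 1.6123

1.6123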